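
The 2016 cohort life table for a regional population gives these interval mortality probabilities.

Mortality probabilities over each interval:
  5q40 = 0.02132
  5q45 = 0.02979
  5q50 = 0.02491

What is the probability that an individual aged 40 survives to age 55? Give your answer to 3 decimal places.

0.926

Chaining the interval survival probabilities: (1 − 0.02132) × (1 − 0.02979) × (1 − 0.02491).
= 0.97868 × 0.97021 × 0.97509 = 0.925872.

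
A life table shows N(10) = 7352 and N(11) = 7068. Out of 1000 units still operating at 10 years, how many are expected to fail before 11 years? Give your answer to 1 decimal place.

The relevant probability is 1 − 7068/7352 = 0.038629.
Expected number = 1000 × 0.038629 = 38.6.

38.6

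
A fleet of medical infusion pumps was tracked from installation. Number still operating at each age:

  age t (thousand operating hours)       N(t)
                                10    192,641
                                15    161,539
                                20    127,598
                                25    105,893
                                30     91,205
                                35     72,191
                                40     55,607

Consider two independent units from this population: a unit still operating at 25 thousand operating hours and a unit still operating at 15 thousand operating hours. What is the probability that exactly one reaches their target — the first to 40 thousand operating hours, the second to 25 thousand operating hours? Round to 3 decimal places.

p₁ = N(40)/N(25) = 55,607/105,893 = 0.525124; p₂ = N(25)/N(15) = 105,893/161,539 = 0.655526.
P(exactly one) = p₁(1−p₂) + (1−p₁)p₂ = 0.180892 + 0.311294 = 0.492185.

0.492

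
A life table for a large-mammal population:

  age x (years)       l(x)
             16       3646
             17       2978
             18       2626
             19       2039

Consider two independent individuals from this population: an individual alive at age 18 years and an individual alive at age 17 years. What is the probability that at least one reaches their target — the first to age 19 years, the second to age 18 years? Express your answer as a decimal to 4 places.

p₁ = l(19)/l(18) = 2039/2626 = 0.776466; p₂ = l(18)/l(17) = 2626/2978 = 0.881800.
P(at least one) = 1 − (1−p₁)(1−p₂) = 1 − 0.223534 × 0.118200 = 0.973578.

0.9736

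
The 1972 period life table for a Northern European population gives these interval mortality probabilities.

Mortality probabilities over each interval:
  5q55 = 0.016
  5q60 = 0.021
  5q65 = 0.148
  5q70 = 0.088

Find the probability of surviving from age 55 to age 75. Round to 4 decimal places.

0.7485

20p55 = (1 − 0.016) × (1 − 0.021) × (1 − 0.148) × (1 − 0.088).
= 0.984 × 0.979 × 0.852 × 0.912 = 0.748535.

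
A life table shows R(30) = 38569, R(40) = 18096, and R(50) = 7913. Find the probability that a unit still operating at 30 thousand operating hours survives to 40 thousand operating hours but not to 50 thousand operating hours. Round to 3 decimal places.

This is the probability of reaching 40 but not 50, conditional on being operational at 30: (R(40) − R(50)) / R(30).
= (18096 − 7913) / 38569 = 10183 / 38569 = 0.264020.

0.264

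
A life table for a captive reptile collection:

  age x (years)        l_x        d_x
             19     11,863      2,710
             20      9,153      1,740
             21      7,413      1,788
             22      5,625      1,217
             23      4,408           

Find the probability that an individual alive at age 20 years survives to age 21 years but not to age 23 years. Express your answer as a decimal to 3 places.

0.328

This is the probability of reaching 21 but not 23, conditional on being alive at 20: (l_21 − l_23) / l_20.
= (7,413 − 4,408) / 9,153 = 3,005 / 9,153 = 0.328308.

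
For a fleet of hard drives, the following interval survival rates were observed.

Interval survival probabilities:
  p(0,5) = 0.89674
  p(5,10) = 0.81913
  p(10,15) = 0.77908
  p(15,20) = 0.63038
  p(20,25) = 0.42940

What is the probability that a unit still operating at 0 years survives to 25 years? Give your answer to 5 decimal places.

Chaining the interval survival probabilities: 0.89674 × 0.81913 × 0.77908 × 0.63038 × 0.42940.
= 0.154905.

0.15491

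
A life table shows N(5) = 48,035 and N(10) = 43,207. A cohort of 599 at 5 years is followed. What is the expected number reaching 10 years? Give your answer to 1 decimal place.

538.8

The relevant probability is 43,207/48,035 = 0.899490.
Expected number = 599 × 0.899490 = 538.8.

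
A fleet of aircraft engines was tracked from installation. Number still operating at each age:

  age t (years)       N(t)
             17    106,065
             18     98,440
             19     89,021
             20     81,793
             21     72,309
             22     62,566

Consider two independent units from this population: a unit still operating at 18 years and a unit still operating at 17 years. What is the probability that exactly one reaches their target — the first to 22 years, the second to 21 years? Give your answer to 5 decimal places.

0.45072

p₁ = N(22)/N(18) = 62,566/98,440 = 0.635575; p₂ = N(21)/N(17) = 72,309/106,065 = 0.681742.
P(exactly one) = p₁(1−p₂) + (1−p₁)p₂ = 0.202277 + 0.248444 = 0.450721.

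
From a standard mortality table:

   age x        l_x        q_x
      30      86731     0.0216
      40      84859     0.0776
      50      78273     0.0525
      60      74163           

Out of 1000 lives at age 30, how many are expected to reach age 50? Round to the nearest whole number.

The relevant probability is 78273/86731 = 0.902480.
Expected number = 1000 × 0.902480 = 902.

902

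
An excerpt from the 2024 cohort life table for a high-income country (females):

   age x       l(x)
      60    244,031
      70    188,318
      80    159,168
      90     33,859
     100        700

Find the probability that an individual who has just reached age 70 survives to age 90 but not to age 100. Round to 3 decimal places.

This is the probability of reaching 90 but not 100, conditional on being alive at 70: (l(90) − l(100)) / l(70).
= (33,859 − 700) / 188,318 = 33,159 / 188,318 = 0.176080.

0.176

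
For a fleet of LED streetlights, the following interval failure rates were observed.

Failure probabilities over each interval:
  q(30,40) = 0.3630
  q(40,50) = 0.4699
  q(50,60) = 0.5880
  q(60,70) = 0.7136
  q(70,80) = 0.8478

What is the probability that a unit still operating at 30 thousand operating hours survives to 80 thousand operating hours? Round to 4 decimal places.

Survival from 30 to 80 is the product of surviving each interval: (1 − 0.3630) × (1 − 0.4699) × (1 − 0.5880) × (1 − 0.7136) × (1 − 0.8478).
= 0.6370 × 0.5301 × 0.4120 × 0.2864 × 0.1522 = 0.006064.

0.0061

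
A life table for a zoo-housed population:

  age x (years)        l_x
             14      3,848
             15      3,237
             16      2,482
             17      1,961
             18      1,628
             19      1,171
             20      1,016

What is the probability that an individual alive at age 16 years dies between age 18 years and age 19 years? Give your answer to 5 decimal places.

0.18413

This is the probability of reaching 18 but not 19, conditional on being alive at 16: (l_18 − l_19) / l_16.
= (1,628 − 1,171) / 2,482 = 457 / 2,482 = 0.184126.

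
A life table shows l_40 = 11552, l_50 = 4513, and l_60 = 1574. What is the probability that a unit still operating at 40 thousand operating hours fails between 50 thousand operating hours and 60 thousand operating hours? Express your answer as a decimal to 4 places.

0.2544

This is the probability of reaching 50 but not 60, conditional on being operational at 40: (l_50 − l_60) / l_40.
= (4513 − 1574) / 11552 = 2939 / 11552 = 0.254415.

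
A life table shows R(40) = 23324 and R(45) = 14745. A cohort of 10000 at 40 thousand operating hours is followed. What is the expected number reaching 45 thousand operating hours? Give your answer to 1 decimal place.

6321.8

The relevant probability is 14745/23324 = 0.632181.
Expected number = 10000 × 0.632181 = 6321.8.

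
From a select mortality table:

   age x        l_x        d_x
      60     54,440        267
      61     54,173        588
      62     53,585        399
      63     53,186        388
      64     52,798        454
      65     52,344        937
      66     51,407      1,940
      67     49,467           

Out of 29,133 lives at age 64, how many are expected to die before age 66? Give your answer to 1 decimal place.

767.5

The relevant probability is 1 − 51,407/52,798 = 0.026346.
Expected number = 29,133 × 0.026346 = 767.5.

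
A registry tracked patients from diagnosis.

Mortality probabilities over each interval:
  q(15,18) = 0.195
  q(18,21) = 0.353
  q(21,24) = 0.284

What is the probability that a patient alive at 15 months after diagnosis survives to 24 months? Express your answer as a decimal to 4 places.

0.3729

Chaining the interval survival probabilities: (1 − 0.195) × (1 − 0.353) × (1 − 0.284).
= 0.805 × 0.647 × 0.716 = 0.372918.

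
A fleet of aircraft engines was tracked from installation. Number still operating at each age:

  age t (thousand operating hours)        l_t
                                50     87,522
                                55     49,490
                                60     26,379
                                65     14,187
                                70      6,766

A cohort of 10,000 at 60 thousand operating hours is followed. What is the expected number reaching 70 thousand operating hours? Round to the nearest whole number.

2565

The relevant probability is 6,766/26,379 = 0.256492.
Expected number = 10,000 × 0.256492 = 2565.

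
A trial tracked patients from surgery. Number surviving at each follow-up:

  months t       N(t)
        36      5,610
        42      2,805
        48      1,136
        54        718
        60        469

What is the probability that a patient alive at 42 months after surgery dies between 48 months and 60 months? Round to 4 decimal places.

This is the probability of reaching 48 but not 60, conditional on being alive at 42: (N(48) − N(60)) / N(42).
= (1,136 − 469) / 2,805 = 667 / 2,805 = 0.237790.

0.2378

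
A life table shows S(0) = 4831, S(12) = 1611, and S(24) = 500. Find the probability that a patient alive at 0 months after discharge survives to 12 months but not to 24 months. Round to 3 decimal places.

0.230

This is the probability of reaching 12 but not 24, conditional on being alive at 0: (S(12) − S(24)) / S(0).
= (1611 − 500) / 4831 = 1111 / 4831 = 0.229973.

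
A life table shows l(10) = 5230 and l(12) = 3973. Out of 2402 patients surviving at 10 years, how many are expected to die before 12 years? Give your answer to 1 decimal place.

577.3

The relevant probability is 1 − 3973/5230 = 0.240344.
Expected number = 2402 × 0.240344 = 577.3.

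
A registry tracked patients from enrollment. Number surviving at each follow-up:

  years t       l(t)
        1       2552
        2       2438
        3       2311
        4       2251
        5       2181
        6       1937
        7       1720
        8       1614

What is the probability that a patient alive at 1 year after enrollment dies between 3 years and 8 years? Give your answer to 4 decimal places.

0.2731

This is the probability of reaching 3 but not 8, conditional on being alive at 1: (l(3) − l(8)) / l(1).
= (2311 − 1614) / 2552 = 697 / 2552 = 0.273119.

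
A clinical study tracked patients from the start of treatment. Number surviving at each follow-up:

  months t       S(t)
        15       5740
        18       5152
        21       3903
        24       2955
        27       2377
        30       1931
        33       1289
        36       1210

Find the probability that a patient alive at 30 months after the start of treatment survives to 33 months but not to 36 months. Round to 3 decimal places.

This is the probability of reaching 33 but not 36, conditional on being alive at 30: (S(33) − S(36)) / S(30).
= (1289 − 1210) / 1931 = 79 / 1931 = 0.040911.

0.041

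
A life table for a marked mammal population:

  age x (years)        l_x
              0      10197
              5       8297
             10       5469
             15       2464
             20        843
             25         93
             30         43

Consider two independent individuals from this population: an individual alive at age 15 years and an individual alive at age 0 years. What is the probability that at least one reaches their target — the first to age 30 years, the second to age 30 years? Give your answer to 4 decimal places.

0.0216

p₁ = l_30/l_15 = 43/2464 = 0.017451; p₂ = l_30/l_0 = 43/10197 = 0.004217.
P(at least one) = 1 − (1−p₁)(1−p₂) = 1 − 0.982549 × 0.995783 = 0.021594.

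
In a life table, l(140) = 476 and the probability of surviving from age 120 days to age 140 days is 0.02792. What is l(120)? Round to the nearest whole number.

17049

l(120) = l(140) / p = 476 / 0.02792 = 17049.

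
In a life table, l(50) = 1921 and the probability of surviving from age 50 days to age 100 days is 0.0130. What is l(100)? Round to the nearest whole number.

25

l(100) = l(50) × p = 1921 × 0.0130 = 25.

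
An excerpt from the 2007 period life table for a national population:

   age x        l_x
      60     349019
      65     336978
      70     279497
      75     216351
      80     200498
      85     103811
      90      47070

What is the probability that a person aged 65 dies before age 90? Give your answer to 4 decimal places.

P(die before 90 | alive at 65) = 1 − l_90/l_65 = 1 − 47070/336978 = (289908)/336978 = 0.860317.

0.8603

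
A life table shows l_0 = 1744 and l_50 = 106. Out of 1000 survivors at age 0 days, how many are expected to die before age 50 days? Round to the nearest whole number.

The relevant probability is 1 − 106/1744 = 0.939220.
Expected number = 1000 × 0.939220 = 939.

939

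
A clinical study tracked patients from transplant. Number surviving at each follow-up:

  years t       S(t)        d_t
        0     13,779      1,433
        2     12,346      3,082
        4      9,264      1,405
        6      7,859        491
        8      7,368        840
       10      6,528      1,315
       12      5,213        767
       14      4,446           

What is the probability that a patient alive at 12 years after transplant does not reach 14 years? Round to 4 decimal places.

0.1471

P(die before 14 | alive at 12) = 1 − S(14)/S(12) = 1 − 4,446/5,213 = (767)/5,213 = 0.147132.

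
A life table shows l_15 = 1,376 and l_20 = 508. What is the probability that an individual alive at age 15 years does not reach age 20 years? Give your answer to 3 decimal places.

P(die before 20 | alive at 15) = 1 − l_20/l_15 = 1 − 508/1,376 = (868)/1,376 = 0.630814.

0.631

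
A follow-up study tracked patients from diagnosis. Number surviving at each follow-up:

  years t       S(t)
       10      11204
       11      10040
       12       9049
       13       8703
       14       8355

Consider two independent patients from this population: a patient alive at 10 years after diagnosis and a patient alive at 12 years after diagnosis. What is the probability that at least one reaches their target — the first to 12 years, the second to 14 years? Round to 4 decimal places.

p₁ = S(12)/S(10) = 9049/11204 = 0.807658; p₂ = S(14)/S(12) = 8355/9049 = 0.923306.
P(at least one) = 1 − (1−p₁)(1−p₂) = 1 − 0.192342 × 0.076694 = 0.985249.

0.9852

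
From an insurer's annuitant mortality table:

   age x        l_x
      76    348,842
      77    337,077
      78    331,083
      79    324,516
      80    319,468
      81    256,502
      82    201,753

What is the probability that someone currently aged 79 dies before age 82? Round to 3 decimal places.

0.378

P(die before 82 | alive at 79) = 1 − l_82/l_79 = 1 − 201,753/324,516 = (122,763)/324,516 = 0.378296.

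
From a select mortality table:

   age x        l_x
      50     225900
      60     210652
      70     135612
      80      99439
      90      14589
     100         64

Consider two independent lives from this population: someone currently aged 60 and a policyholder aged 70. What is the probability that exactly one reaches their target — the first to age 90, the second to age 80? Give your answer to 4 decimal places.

0.7010

p₁ = l_90/l_60 = 14589/210652 = 0.069256; p₂ = l_80/l_70 = 99439/135612 = 0.733261.
P(exactly one) = p₁(1−p₂) + (1−p₁)p₂ = 0.018473 + 0.682478 = 0.700952.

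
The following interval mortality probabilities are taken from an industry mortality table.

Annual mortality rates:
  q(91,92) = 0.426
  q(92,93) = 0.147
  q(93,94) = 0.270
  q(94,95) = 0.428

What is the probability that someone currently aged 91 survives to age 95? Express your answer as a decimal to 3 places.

Chaining the interval survival probabilities: (1 − 0.426) × (1 − 0.147) × (1 − 0.270) × (1 − 0.428).
= 0.574 × 0.853 × 0.730 × 0.572 = 0.204447.

0.204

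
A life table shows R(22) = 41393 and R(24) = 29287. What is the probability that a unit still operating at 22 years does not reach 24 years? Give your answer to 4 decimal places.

0.2925

P(fail before 24 | operational at 22) = 1 − R(24)/R(22) = 1 − 29287/41393 = (12106)/41393 = 0.292465.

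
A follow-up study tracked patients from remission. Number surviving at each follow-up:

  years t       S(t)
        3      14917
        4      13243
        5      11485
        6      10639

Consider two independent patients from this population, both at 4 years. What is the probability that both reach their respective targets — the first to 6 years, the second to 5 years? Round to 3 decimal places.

0.697

p₁ = S(6)/S(4) = 10639/13243 = 0.803368; p₂ = S(5)/S(4) = 11485/13243 = 0.867251.
P(both) = p₁ × p₂ = 0.803368 × 0.867251 = 0.696722.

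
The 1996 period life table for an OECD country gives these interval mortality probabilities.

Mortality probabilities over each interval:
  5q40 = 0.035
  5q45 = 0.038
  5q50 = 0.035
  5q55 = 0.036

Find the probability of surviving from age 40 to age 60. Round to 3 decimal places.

0.864

The overall survival probability is (1 − 0.035) × (1 − 0.038) × (1 − 0.035) × (1 − 0.036).
= 0.965 × 0.962 × 0.965 × 0.964 = 0.863588.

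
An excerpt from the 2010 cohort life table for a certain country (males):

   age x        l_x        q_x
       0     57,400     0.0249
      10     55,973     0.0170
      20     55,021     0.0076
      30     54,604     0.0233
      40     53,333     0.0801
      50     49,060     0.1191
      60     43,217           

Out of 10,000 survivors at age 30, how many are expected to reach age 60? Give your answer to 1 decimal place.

The relevant probability is 43,217/54,604 = 0.791462.
Expected number = 10,000 × 0.791462 = 7914.6.

7914.6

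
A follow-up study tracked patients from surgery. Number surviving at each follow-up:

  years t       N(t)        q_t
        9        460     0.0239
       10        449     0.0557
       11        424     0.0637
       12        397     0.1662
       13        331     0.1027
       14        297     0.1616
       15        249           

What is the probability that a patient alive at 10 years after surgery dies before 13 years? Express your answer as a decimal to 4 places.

P(die before 13 | alive at 10) = 1 − N(13)/N(10) = 1 − 331/449 = (118)/449 = 0.262806.

0.2628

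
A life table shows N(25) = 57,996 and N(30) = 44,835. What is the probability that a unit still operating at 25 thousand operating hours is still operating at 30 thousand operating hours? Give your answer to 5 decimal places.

0.77307

The conditional survival probability is N(30)/N(25) = 44,835/57,996 = 0.773071.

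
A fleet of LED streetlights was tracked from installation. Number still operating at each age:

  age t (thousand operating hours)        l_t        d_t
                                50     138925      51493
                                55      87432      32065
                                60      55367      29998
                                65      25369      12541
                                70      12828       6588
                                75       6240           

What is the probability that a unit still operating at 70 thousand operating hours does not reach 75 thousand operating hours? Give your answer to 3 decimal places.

0.514

P(fail before 75 | operational at 70) = 1 − l_75/l_70 = 1 − 6240/12828 = (6588)/12828 = 0.513564.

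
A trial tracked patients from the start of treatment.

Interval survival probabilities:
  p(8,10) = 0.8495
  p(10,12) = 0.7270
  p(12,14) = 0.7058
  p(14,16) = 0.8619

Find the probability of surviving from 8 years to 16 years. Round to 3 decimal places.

Chaining the interval survival probabilities: 0.8495 × 0.7270 × 0.7058 × 0.8619.
= 0.375696.

0.376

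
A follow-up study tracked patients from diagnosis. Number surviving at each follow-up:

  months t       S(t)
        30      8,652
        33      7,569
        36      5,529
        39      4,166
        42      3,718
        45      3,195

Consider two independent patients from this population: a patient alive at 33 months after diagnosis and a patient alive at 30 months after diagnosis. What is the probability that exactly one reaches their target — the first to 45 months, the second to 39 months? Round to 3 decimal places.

p₁ = S(45)/S(33) = 3,195/7,569 = 0.422117; p₂ = S(39)/S(30) = 4,166/8,652 = 0.481507.
P(exactly one) = p₁(1−p₂) + (1−p₁)p₂ = 0.218865 + 0.278255 = 0.497119.

0.497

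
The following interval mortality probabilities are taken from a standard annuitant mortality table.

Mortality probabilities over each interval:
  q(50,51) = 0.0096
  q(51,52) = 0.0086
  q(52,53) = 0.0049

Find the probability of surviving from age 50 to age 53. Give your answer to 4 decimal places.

0.9771

Survival from 50 to 53 is the product of surviving each interval: (1 − 0.0096) × (1 − 0.0086) × (1 − 0.0049).
= 0.9904 × 0.9914 × 0.9951 = 0.977071.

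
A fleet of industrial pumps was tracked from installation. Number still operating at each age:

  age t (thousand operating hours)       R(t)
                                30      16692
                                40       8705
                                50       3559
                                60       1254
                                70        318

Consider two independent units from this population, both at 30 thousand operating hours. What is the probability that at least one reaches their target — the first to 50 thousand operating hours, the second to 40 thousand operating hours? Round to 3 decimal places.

0.624

p₁ = R(50)/R(30) = 3559/16692 = 0.213216; p₂ = R(40)/R(30) = 8705/16692 = 0.521507.
P(at least one) = 1 − (1−p₁)(1−p₂) = 1 − 0.786784 × 0.478493 = 0.623529.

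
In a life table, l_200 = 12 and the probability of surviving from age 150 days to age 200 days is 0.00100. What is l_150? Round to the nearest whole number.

12000

l_150 = l_200 / p = 12 / 0.00100 = 12000.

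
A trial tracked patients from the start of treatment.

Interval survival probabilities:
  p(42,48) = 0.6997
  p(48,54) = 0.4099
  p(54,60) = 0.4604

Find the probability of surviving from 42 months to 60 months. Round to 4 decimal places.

0.1320

The overall survival probability is 0.6997 × 0.4099 × 0.4604.
= 0.132046.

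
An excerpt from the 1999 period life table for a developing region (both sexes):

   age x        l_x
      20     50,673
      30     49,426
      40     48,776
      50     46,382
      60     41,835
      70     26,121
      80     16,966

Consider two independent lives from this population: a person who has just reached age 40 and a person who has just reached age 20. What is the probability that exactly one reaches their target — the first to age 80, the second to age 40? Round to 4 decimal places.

0.6408

p₁ = l_80/l_40 = 16,966/48,776 = 0.347835; p₂ = l_40/l_20 = 48,776/50,673 = 0.962564.
P(exactly one) = p₁(1−p₂) + (1−p₁)p₂ = 0.013022 + 0.627751 = 0.640772.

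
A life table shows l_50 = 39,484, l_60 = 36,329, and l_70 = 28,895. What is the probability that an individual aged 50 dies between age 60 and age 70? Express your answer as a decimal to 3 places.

This is the probability of reaching 60 but not 70, conditional on being alive at 50: (l_60 − l_70) / l_50.
= (36,329 − 28,895) / 39,484 = 7,434 / 39,484 = 0.188279.

0.188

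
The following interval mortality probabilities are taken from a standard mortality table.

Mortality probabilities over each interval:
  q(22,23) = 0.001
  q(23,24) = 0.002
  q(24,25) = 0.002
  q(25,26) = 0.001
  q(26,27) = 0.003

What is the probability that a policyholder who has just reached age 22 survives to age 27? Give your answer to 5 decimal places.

0.99103

P(survive 22→27) = (1 − 0.001) × (1 − 0.002) × (1 − 0.002) × (1 − 0.001) × (1 − 0.003).
= 0.999 × 0.998 × 0.998 × 0.999 × 0.997 = 0.991031.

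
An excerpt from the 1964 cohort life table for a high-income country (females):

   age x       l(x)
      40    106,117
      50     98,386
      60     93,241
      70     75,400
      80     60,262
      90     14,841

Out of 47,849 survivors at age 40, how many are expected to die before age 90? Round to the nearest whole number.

The relevant probability is 1 − 14,841/106,117 = 0.860145.
Expected number = 47,849 × 0.860145 = 41157.

41157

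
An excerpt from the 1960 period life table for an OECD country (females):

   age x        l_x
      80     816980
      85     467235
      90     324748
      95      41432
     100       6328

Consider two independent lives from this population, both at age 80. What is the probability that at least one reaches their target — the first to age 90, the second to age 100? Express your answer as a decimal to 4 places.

0.4022

p₁ = l_90/l_80 = 324748/816980 = 0.397498; p₂ = l_100/l_80 = 6328/816980 = 0.007746.
P(at least one) = 1 − (1−p₁)(1−p₂) = 1 − 0.602502 × 0.992254 = 0.402165.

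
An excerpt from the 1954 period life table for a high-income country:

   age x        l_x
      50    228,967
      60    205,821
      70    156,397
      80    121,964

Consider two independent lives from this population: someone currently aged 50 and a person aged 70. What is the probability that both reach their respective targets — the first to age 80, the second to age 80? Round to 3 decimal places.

0.415

p₁ = l_80/l_50 = 121,964/228,967 = 0.532671; p₂ = l_80/l_70 = 121,964/156,397 = 0.779836.
P(both) = p₁ × p₂ = 0.532671 × 0.779836 = 0.415396.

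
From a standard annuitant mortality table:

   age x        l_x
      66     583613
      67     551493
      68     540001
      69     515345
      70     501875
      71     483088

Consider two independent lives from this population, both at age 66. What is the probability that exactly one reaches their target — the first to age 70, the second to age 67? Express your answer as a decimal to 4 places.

p₁ = l_70/l_66 = 501875/583613 = 0.859945; p₂ = l_67/l_66 = 551493/583613 = 0.944964.
P(exactly one) = p₁(1−p₂) + (1−p₁)p₂ = 0.047328 + 0.132347 = 0.179675.

0.1797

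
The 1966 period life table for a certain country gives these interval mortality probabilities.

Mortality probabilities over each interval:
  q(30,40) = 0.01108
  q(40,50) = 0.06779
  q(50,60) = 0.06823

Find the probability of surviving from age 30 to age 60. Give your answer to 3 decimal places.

0.859

P(survive 30→60) = (1 − 0.01108) × (1 − 0.06779) × (1 − 0.06823).
= 0.98892 × 0.93221 × 0.93177 = 0.858981.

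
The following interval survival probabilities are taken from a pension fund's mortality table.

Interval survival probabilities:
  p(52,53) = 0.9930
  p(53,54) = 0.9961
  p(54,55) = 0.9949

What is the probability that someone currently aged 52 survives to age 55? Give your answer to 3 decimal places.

0.984

P(survive 52→55) = 0.9930 × 0.9961 × 0.9949.
= 0.984083.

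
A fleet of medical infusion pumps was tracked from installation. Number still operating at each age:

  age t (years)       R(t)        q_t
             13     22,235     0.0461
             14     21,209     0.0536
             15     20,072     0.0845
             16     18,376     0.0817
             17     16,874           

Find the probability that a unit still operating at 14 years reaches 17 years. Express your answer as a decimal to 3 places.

The conditional survival probability is R(17)/R(14) = 16,874/21,209 = 0.795606.

0.796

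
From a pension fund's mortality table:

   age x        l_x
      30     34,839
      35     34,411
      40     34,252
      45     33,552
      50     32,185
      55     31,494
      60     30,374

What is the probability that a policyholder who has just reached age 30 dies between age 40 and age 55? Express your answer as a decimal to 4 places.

0.0792

This is the probability of reaching 40 but not 55, conditional on being alive at 30: (l_40 − l_55) / l_30.
= (34,252 − 31,494) / 34,839 = 2,758 / 34,839 = 0.079164.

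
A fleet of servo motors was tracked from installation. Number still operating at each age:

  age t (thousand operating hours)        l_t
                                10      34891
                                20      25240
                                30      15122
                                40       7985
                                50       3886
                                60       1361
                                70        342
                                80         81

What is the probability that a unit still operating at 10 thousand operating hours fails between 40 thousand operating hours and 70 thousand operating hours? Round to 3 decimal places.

0.219

This is the probability of reaching 40 but not 70, conditional on being operational at 10: (l_40 − l_70) / l_10.
= (7985 − 342) / 34891 = 7643 / 34891 = 0.219054.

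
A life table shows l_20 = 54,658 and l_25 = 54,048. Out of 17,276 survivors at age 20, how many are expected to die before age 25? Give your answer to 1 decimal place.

192.8

The relevant probability is 1 − 54,048/54,658 = 0.011160.
Expected number = 17,276 × 0.011160 = 192.8.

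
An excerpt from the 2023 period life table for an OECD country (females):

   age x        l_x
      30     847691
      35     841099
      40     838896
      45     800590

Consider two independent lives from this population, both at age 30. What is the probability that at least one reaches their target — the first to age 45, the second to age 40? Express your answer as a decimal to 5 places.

0.99942

p₁ = l_45/l_30 = 800590/847691 = 0.944436; p₂ = l_40/l_30 = 838896/847691 = 0.989625.
P(at least one) = 1 − (1−p₁)(1−p₂) = 1 − 0.055564 × 0.010375 = 0.999424.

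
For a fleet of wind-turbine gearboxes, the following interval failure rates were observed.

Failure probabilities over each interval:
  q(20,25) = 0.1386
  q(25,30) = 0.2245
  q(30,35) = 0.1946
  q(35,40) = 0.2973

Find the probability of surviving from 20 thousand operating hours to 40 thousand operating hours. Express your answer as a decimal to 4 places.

Survival from 20 to 40 is the product of surviving each interval: (1 − 0.1386) × (1 − 0.2245) × (1 − 0.1946) × (1 − 0.2973).
= 0.8614 × 0.7755 × 0.8054 × 0.7027 = 0.378067.

0.3781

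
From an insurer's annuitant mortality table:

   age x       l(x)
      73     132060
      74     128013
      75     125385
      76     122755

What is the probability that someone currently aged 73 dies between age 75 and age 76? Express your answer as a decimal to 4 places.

This is the probability of reaching 75 but not 76, conditional on being alive at 73: (l(75) − l(76)) / l(73).
= (125385 − 122755) / 132060 = 2630 / 132060 = 0.019915.

0.0199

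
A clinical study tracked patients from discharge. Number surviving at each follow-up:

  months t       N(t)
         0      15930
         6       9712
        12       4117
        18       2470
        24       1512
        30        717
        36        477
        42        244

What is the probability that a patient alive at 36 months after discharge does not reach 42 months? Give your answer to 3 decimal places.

0.488

P(die before 42 | alive at 36) = 1 − N(42)/N(36) = 1 − 244/477 = (233)/477 = 0.488470.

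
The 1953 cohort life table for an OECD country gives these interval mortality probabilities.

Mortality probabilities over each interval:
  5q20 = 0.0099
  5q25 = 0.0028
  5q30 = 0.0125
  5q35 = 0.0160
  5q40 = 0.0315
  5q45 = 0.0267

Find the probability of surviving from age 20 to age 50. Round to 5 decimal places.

Survival from 20 to 50 is the product of surviving each interval: (1 − 0.0099) × (1 − 0.0028) × (1 − 0.0125) × (1 − 0.0160) × (1 − 0.0315) × (1 − 0.0267).
= 0.9901 × 0.9972 × 0.9875 × 0.9840 × 0.9685 × 0.9733 = 0.904357.

0.90436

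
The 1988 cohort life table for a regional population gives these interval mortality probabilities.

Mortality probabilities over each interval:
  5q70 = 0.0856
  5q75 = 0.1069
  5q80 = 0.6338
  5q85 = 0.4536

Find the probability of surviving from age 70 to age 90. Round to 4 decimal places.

0.1634

20p70 = (1 − 0.0856) × (1 − 0.1069) × (1 − 0.6338) × (1 − 0.4536).
= 0.9144 × 0.8931 × 0.3662 × 0.5464 = 0.163405.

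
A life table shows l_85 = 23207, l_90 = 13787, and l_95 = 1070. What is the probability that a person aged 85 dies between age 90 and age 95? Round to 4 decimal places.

We want 5|5q85 = (l_90 − l_95)/l_85.
This is the probability of reaching 90 but not 95, conditional on being alive at 85: (l_90 − l_95) / l_85.
= (13787 − 1070) / 23207 = 12717 / 23207 = 0.547981.

0.5480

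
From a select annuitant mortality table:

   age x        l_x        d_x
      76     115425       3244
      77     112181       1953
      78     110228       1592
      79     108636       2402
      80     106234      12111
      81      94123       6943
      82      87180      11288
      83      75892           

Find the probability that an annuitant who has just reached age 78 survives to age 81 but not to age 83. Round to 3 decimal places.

0.165

We want 3|2q78 = (l_81 − l_83)/l_78.
This is the probability of reaching 81 but not 83, conditional on being alive at 78: (l_81 − l_83) / l_78.
= (94123 − 75892) / 110228 = 18231 / 110228 = 0.165394.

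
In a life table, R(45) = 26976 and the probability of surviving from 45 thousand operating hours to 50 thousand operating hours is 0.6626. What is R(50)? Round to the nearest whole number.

17874

R(50) = R(45) × p = 26976 × 0.6626 = 17874.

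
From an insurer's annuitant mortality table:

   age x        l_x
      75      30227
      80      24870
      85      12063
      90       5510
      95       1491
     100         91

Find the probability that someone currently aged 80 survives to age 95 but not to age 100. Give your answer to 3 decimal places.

0.056

We want 15|5q80 = (l_95 − l_100)/l_80.
This is the probability of reaching 95 but not 100, conditional on being alive at 80: (l_95 − l_100) / l_80.
= (1491 − 91) / 24870 = 1400 / 24870 = 0.056293.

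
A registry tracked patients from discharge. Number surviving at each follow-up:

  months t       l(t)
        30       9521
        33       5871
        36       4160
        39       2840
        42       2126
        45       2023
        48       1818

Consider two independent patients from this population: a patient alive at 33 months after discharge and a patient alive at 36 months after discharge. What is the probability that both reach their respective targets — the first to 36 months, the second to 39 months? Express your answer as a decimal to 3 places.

p₁ = l(36)/l(33) = 4160/5871 = 0.708568; p₂ = l(39)/l(36) = 2840/4160 = 0.682692.
P(both) = p₁ × p₂ = 0.708568 × 0.682692 = 0.483734.

0.484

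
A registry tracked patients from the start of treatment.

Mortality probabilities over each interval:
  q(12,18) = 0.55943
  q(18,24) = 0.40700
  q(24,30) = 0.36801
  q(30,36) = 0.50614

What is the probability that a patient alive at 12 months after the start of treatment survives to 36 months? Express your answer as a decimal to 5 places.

The overall survival probability is (1 − 0.55943) × (1 − 0.40700) × (1 − 0.36801) × (1 − 0.50614).
= 0.44057 × 0.59300 × 0.63199 × 0.49386 = 0.081542.

0.08154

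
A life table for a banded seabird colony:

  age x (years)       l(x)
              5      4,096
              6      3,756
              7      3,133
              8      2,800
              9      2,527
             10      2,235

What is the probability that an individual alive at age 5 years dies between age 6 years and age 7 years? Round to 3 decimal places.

This is the probability of reaching 6 but not 7, conditional on being alive at 5: (l(6) − l(7)) / l(5).
= (3,756 − 3,133) / 4,096 = 623 / 4,096 = 0.152100.

0.152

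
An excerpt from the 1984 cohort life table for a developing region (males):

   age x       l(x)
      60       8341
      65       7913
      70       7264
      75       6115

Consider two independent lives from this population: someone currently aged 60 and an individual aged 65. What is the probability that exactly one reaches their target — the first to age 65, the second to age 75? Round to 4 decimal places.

0.2552

p₁ = l(65)/l(60) = 7913/8341 = 0.948687; p₂ = l(75)/l(65) = 6115/7913 = 0.772779.
P(exactly one) = p₁(1−p₂) + (1−p₁)p₂ = 0.215562 + 0.039654 = 0.255215.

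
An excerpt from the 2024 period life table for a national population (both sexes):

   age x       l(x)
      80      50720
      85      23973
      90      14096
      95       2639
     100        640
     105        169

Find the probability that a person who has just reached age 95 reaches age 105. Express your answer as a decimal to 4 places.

The conditional survival probability is l(105)/l(95) = 169/2639 = 0.064039.

0.0640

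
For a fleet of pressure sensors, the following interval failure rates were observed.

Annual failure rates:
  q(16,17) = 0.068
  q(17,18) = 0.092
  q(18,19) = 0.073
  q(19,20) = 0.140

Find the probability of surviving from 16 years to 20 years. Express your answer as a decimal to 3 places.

P(survive 16→20) = (1 − 0.068) × (1 − 0.092) × (1 − 0.073) × (1 − 0.140).
= 0.932 × 0.908 × 0.927 × 0.860 = 0.674652.

0.675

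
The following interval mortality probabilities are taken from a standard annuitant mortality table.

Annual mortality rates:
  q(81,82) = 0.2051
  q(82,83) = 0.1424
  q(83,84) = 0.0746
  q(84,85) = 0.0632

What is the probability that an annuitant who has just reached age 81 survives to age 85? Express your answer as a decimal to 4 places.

Chaining the interval survival probabilities: (1 − 0.2051) × (1 − 0.1424) × (1 − 0.0746) × (1 − 0.0632).
= 0.7949 × 0.8576 × 0.9254 × 0.9368 = 0.590981.

0.5910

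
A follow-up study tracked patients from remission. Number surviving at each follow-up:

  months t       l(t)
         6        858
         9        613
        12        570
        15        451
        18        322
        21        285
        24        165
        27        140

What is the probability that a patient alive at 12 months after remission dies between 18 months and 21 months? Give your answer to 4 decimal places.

0.0649

This is the probability of reaching 18 but not 21, conditional on being alive at 12: (l(18) − l(21)) / l(12).
= (322 − 285) / 570 = 37 / 570 = 0.064912.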